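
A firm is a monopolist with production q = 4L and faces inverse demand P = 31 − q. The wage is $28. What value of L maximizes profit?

Marginal revenue from the inverse demand is MR = 31 − 2q.
The marginal product is MP_L = 4.
A monopolist hires until marginal revenue product equals the wage: MR·MP_L = w.
(31 − 8L)·4 = 28, so L = 3.

L* = 3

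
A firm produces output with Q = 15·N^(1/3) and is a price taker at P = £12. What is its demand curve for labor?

MP_N = (1/3)·15·N^(-2/3) = 5·N^(-2/3).
Setting P·MP_N = w: 60·N^(-2/3) = w.
Solving for N: N^(-2/3) = w/60, so N = (60/w)^(3/2).

N(w) = (60/w)^(3/2)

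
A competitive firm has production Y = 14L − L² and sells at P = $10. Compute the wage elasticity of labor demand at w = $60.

ε = -0.75

From P·MP_L = w with MP_L = 14 − 2L, labor demand is L(w) = (14 − w/10)/2.
dL/dw = −1/(20) = -0.05.
At w = 60, L = 4, so ε = (dL/dw)·(w/L) = (-0.05)·(60/4) = -0.75.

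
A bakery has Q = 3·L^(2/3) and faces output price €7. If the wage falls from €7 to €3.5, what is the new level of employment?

L* = 64

From P·MP_L = w with MP_L = 2·L^(-1/3), the labor demand is L(w) = (14/w)^(3).
At w = 7: L = 8. At w = 3.5: L = 64.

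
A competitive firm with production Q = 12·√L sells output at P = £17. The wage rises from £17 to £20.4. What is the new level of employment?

From P·MP_L = w with MP_L = 6·L^(-1/2), the labor demand is L(w) = (102/w)^(2).
At w = 17: L = 36. At w = 20.4: L = 25.

L* = 25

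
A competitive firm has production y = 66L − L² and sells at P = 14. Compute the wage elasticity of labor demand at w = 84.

ε = -0.1

From P·MP_L = w with MP_L = 66 − 2L, labor demand is L(w) = (66 − w/14)/2.
dL/dw = −1/(28) = -1/28.
At w = 84, L = 30, so ε = (dL/dw)·(w/L) = (-1/28)·(84/30) = -0.1.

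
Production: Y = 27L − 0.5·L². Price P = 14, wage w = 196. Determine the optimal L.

L* = 13

The marginal product of L is MP_L = 27 − L.
A price-taking firm hires until the value of the marginal product equals the wage: P·MP_L = w, so 14·(27 − L) = 196.
Then 27 − L = 14, giving L = 13.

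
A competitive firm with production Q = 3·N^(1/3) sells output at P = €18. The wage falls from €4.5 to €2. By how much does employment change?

From P·MP_N = w with MP_N = N^(-2/3), the labor demand is N(w) = (18/w)^(3/2).
At w = 4.5: N = 8. At w = 2: N = 27.
ΔN = 27 − 8 = 19.

ΔN = 19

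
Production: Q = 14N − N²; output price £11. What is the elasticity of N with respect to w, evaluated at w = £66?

From P·MP_N = w with MP_N = 14 − 2N, labor demand is N(w) = (14 − w/11)/2.
dN/dw = −1/(22) = -1/22.
At w = 66, N = 4, so ε = (dN/dw)·(w/N) = (-1/22)·(66/4) = -0.75.

ε = -0.75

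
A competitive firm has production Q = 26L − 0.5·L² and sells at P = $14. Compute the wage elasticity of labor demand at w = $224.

From P·MP_L = w with MP_L = 26 − L, labor demand is L(w) = 26 − w/14.
dL/dw = −1/(14) = -1/14.
At w = 224, L = 10, so ε = (dL/dw)·(w/L) = (-1/14)·(224/10) = -1.6.

ε = -1.6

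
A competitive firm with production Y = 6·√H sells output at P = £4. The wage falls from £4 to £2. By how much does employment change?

From P·MP_H = w with MP_H = 3·H^(-1/2), the labor demand is H(w) = (12/w)^(2).
At w = 4: H = 9. At w = 2: H = 36.
ΔH = 36 − 9 = 27.

ΔH = 27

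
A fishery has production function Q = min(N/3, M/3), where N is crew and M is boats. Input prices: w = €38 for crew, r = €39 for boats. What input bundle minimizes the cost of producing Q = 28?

With a fixed-proportions technology, the cost-minimizing bundle uses no slack in either input: N/3 = M/3 = Q.
So N = 3·28 = 84 and M = 3·28 = 84.

N* = 84, M* = 84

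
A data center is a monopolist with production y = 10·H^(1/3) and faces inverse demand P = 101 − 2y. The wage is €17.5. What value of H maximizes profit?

H* = 8

Marginal revenue from the inverse demand is MR = 101 − 4y.
The marginal product is MP_H = (10/3)·H^(-2/3).
A monopolist hires until marginal revenue product equals the wage: MR·MP_H = w.
At H, y = 10·H^(1/3). Substituting and solving: (101 − 40·H^(1/3))·(10/3)·H^(-2/3) = 17.5 gives H = 8.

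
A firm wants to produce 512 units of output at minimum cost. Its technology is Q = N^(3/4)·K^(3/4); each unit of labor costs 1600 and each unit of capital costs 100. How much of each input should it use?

Cost minimization requires the marginal rate of technical substitution to equal the input-price ratio: MP_N/MP_K = w/r.
Here MP_N/MP_K = (3/4)·(K/N)/(3/4) = (K/N). Setting this equal to 1600/100 = 16 gives K = 16N.
Substituting into Q = 512: N^(3/4)·(16N)^(3/4) = 512.
Solving, N = 16 and K = 256.

N* = 16, K* = 256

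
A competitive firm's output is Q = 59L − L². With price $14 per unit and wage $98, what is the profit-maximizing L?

L* = 26

The marginal product of L is MP_L = 59 − 2L.
A price-taking firm hires until the value of the marginal product equals the wage: P·MP_L = w, so 14·(59 − 2L) = 98.
Then 59 − 2L = 7, giving L = 26.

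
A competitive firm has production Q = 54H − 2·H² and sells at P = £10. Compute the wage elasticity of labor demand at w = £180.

From P·MP_H = w with MP_H = 54 − 4H, labor demand is H(w) = (54 − w/10)/4.
dH/dw = −1/(40) = -0.025.
At w = 180, H = 9, so ε = (dH/dw)·(w/H) = (-0.025)·(180/9) = -0.5.

ε = -0.5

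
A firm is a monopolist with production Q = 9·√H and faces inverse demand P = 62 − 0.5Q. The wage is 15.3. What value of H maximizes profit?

Marginal revenue from the inverse demand is MR = 62 − Q.
The marginal product is MP_H = 4.5·H^(-1/2).
A monopolist hires until marginal revenue product equals the wage: MR·MP_H = w.
At H, Q = 9·√H. Substituting and solving: (62 − 9·√H)·4.5·H^(-1/2) = 15.3 gives H = 25.

H* = 25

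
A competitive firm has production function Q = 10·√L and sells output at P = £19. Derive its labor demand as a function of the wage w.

L(w) = 9025/w²

MP_L = (1/2)·10·L^(-1/2) = 5·L^(-1/2).
Setting P·MP_L = w: 95·L^(-1/2) = w.
Solving for L: L^(-1/2) = w/95, so L = (95/w)^(2).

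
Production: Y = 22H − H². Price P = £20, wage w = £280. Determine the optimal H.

The marginal product of H is MP_H = 22 − 2H.
A price-taking firm hires until the value of the marginal product equals the wage: P·MP_H = w, so 20·(22 − 2H) = 280.
Then 22 − 2H = 14, giving H = 4.

H* = 4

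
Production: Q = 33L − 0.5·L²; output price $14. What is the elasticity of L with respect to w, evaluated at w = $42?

From P·MP_L = w with MP_L = 33 − L, labor demand is L(w) = 33 − w/14.
dL/dw = −1/(14) = -1/14.
At w = 42, L = 30, so ε = (dL/dw)·(w/L) = (-1/14)·(42/30) = -0.1.

ε = -0.1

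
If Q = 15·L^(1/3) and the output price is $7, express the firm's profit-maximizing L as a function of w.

MP_L = (1/3)·15·L^(-2/3) = 5·L^(-2/3).
Setting P·MP_L = w: 35·L^(-2/3) = w.
Solving for L: L^(-2/3) = w/35, so L = (35/w)^(3/2).

L(w) = (35/w)^(3/2)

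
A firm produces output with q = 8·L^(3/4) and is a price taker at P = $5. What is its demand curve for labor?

MP_L = (3/4)·8·L^(-1/4) = 6·L^(-1/4).
Setting P·MP_L = w: 30·L^(-1/4) = w.
Solving for L: L^(-1/4) = w/30, so L = (30/w)^(4).

L(w) = 810000/w^(4)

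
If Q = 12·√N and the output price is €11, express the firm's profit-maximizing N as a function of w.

N(w) = 4356/w²

MP_N = (1/2)·12·N^(-1/2) = 6·N^(-1/2).
Setting P·MP_N = w: 66·N^(-1/2) = w.
Solving for N: N^(-1/2) = w/66, so N = (66/w)^(2).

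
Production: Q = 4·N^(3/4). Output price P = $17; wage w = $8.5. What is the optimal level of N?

MP_N = (3/4)·4·N^(-1/4) = 3·N^(-1/4).
Profit maximization for a price taker requires P·MP_N = w: 17·3·N^(-1/4) = 8.5.
So N^(-1/4) = 1/6, which gives N = 1296.

N* = 1296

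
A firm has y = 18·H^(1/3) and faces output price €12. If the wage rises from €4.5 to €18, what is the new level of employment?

From P·MP_H = w with MP_H = 6·H^(-2/3), the labor demand is H(w) = (72/w)^(3/2).
At w = 4.5: H = 64. At w = 18: H = 8.

H* = 8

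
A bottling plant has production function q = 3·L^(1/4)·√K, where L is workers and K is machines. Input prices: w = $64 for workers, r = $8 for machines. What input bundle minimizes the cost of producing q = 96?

L* = 16, K* = 256

Cost minimization requires the marginal rate of technical substitution to equal the input-price ratio: MP_L/MP_K = w/r.
Here MP_L/MP_K = (1/4)·(K/L)/(1/2) = 0.5·(K/L). Setting this equal to 64/8 = 8 gives K = 16L.
Substituting into q = 96: 3·L^(1/4)·(16L)^(1/2) = 96.
Solving, L = 16 and K = 256.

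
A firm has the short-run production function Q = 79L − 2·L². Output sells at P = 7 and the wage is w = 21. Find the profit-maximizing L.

L* = 19

The marginal product of L is MP_L = 79 − 4L.
A price-taking firm hires until the value of the marginal product equals the wage: P·MP_L = w, so 7·(79 − 4L) = 21.
Then 79 − 4L = 3, giving L = 19.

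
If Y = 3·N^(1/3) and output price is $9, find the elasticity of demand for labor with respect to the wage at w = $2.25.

ε = -1.5

MP_N = (1/3)·3·N^(-2/3), so P·MP_N = w gives 9·N^(-2/3) = w.
Solving, N(w) = (9/w)^(3/2). This is a constant-elasticity form: N ∝ w^(−3/2), so ε = −3/2.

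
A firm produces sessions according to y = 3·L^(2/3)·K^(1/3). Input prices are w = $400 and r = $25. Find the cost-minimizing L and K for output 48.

L* = 8, K* = 64

Cost minimization requires the marginal rate of technical substitution to equal the input-price ratio: MP_L/MP_K = w/r.
Here MP_L/MP_K = (2/3)·(K/L)/(1/3) = 2·(K/L). Setting this equal to 400/25 = 16 gives K = 8L.
Substituting into y = 48: 3·L^(2/3)·(8L)^(1/3) = 48.
Solving, L = 8 and K = 64.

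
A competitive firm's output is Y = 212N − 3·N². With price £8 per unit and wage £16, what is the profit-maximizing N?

N* = 35

The marginal product of N is MP_N = 212 − 6N.
A price-taking firm hires until the value of the marginal product equals the wage: P·MP_N = w, so 8·(212 − 6N) = 16.
Then 212 − 6N = 2, giving N = 35.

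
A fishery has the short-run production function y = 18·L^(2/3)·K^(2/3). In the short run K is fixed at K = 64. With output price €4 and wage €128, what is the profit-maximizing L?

L* = 216

With K = 64, MP_L = (2/3)·18·L^(-1/3)·64^(2/3) = 192·L^(-1/3).
Profit maximization for a price taker requires P·MP_L = w: 4·192·L^(-1/3) = 128.
So L^(-1/3) = 1/6, which gives L = 216.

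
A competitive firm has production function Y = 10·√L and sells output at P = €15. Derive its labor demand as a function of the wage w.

MP_L = (1/2)·10·L^(-1/2) = 5·L^(-1/2).
Setting P·MP_L = w: 75·L^(-1/2) = w.
Solving for L: L^(-1/2) = w/75, so L = (75/w)^(2).

L(w) = 5625/w²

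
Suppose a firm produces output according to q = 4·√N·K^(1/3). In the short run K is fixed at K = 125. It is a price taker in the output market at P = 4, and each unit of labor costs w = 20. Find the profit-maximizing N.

With K = 125, MP_N = (1/2)·4·N^(-1/2)·125^(1/3) = 10·N^(-1/2).
Profit maximization for a price taker requires P·MP_N = w: 4·10·N^(-1/2) = 20.
So N^(-1/2) = 0.5, which gives N = 4.

N* = 4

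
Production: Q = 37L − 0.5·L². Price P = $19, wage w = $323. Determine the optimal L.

L* = 20

The marginal product of L is MP_L = 37 − L.
A price-taking firm hires until the value of the marginal product equals the wage: P·MP_L = w, so 19·(37 − L) = 323.
Then 37 − L = 17, giving L = 20.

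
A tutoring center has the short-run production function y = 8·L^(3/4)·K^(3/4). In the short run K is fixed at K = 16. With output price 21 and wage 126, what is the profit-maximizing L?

With K = 16, MP_L = (3/4)·8·L^(-1/4)·16^(3/4) = 48·L^(-1/4).
Profit maximization for a price taker requires P·MP_L = w: 21·48·L^(-1/4) = 126.
So L^(-1/4) = 0.125, which gives L = 4096.

L* = 4096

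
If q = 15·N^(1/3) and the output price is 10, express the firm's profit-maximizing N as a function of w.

MP_N = (1/3)·15·N^(-2/3) = 5·N^(-2/3).
Setting P·MP_N = w: 50·N^(-2/3) = w.
Solving for N: N^(-2/3) = w/50, so N = (50/w)^(3/2).

N(w) = (50/w)^(3/2)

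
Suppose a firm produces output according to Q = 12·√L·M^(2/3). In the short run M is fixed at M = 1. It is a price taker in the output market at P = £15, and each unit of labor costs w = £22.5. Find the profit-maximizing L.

With M = 1, MP_L = (1/2)·12·L^(-1/2)·1^(2/3) = 6·L^(-1/2).
Profit maximization for a price taker requires P·MP_L = w: 15·6·L^(-1/2) = 22.5.
So L^(-1/2) = 0.25, which gives L = 16.

L* = 16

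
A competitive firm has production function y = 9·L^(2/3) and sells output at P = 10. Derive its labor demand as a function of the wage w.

L(w) = 216000/w³

MP_L = (2/3)·9·L^(-1/3) = 6·L^(-1/3).
Setting P·MP_L = w: 60·L^(-1/3) = w.
Solving for L: L^(-1/3) = w/60, so L = (60/w)^(3).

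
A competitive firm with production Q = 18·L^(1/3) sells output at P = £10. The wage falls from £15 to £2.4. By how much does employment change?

From P·MP_L = w with MP_L = 6·L^(-2/3), the labor demand is L(w) = (60/w)^(3/2).
At w = 15: L = 8. At w = 2.4: L = 125.
ΔL = 125 − 8 = 117.

ΔL = 117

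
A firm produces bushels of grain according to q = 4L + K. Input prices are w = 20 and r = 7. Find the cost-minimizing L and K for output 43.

The inputs are perfect substitutes, so the firm uses whichever has the lower cost per unit of output.
Cost per unit of output via L is 5; via K it is 7. L is cheaper.
Producing q = 43 with L alone: L = 10.75, K = 0.

L* = 10.75, K* = 0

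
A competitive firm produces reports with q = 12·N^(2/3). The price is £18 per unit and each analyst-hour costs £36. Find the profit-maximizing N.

N* = 64

MP_N = (2/3)·12·N^(-1/3) = 8·N^(-1/3).
Profit maximization for a price taker requires P·MP_N = w: 18·8·N^(-1/3) = 36.
So N^(-1/3) = 0.25, which gives N = 64.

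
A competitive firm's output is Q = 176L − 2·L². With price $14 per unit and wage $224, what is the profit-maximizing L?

L* = 40

The marginal product of L is MP_L = 176 − 4L.
A price-taking firm hires until the value of the marginal product equals the wage: P·MP_L = w, so 14·(176 − 4L) = 224.
Then 176 − 4L = 16, giving L = 40.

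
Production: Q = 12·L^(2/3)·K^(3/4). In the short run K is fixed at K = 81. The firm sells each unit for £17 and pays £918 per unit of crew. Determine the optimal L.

L* = 64

With K = 81, MP_L = (2/3)·12·L^(-1/3)·81^(3/4) = 216·L^(-1/3).
Profit maximization for a price taker requires P·MP_L = w: 17·216·L^(-1/3) = 918.
So L^(-1/3) = 0.25, which gives L = 64.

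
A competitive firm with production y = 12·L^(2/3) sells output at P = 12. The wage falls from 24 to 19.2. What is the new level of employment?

From P·MP_L = w with MP_L = 8·L^(-1/3), the labor demand is L(w) = (96/w)^(3).
At w = 24: L = 64. At w = 19.2: L = 125.

L* = 125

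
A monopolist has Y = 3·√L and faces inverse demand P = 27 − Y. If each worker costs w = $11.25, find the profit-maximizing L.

L* = 4

Marginal revenue from the inverse demand is MR = 27 − 2Y.
The marginal product is MP_L = 1.5·L^(-1/2).
A monopolist hires until marginal revenue product equals the wage: MR·MP_L = w.
At L, Y = 3·√L. Substituting and solving: (27 − 6·√L)·1.5·L^(-1/2) = 11.25 gives L = 4.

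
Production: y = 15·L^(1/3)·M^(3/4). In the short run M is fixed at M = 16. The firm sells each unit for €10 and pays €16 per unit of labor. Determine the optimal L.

L* = 125

With M = 16, MP_L = (1/3)·15·L^(-2/3)·16^(3/4) = 40·L^(-2/3).
Profit maximization for a price taker requires P·MP_L = w: 10·40·L^(-2/3) = 16.
So L^(-2/3) = 0.04, which gives L = 125.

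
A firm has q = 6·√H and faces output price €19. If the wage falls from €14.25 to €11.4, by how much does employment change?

From P·MP_H = w with MP_H = 3·H^(-1/2), the labor demand is H(w) = (57/w)^(2).
At w = 14.25: H = 16. At w = 11.4: H = 25.
ΔH = 25 − 16 = 9.

ΔH = 9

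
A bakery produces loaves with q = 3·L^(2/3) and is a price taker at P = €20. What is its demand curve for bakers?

MP_L = (2/3)·3·L^(-1/3) = 2·L^(-1/3).
Setting P·MP_L = w: 40·L^(-1/3) = w.
Solving for L: L^(-1/3) = w/40, so L = (40/w)^(3).

L(w) = 64000/w³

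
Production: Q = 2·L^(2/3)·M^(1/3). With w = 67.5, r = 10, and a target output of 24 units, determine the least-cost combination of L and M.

L* = 8, M* = 27

Cost minimization requires the marginal rate of technical substitution to equal the input-price ratio: MP_L/MP_M = w/r.
Here MP_L/MP_M = (2/3)·(M/L)/(1/3) = 2·(M/L). Setting this equal to 67.5/10 = 6.75 gives M = 3.375L.
Substituting into Q = 24: 2·L^(2/3)·(3.375L)^(1/3) = 24.
Solving, L = 8 and M = 27.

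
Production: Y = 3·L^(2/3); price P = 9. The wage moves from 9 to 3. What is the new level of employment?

From P·MP_L = w with MP_L = 2·L^(-1/3), the labor demand is L(w) = (18/w)^(3).
At w = 9: L = 8. At w = 3: L = 216.

L* = 216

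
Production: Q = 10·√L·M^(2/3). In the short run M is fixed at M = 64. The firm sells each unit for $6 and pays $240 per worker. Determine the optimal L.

L* = 4

With M = 64, MP_L = (1/2)·10·L^(-1/2)·64^(2/3) = 80·L^(-1/2).
Profit maximization for a price taker requires P·MP_L = w: 6·80·L^(-1/2) = 240.
So L^(-1/2) = 0.5, which gives L = 4.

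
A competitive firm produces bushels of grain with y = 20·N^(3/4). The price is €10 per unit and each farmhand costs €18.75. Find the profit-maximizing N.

MP_N = (3/4)·20·N^(-1/4) = 15·N^(-1/4).
Profit maximization for a price taker requires P·MP_N = w: 10·15·N^(-1/4) = 18.75.
So N^(-1/4) = 0.125, which gives N = 4096.

N* = 4096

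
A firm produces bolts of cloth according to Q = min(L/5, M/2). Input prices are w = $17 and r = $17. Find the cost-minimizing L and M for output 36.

With a fixed-proportions technology, the cost-minimizing bundle uses no slack in either input: L/5 = M/2 = Q.
So L = 5·36 = 180 and M = 2·36 = 72.

L* = 180, M* = 72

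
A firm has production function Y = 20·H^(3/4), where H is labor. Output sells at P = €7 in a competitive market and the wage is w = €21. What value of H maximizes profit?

MP_H = (3/4)·20·H^(-1/4) = 15·H^(-1/4).
Profit maximization for a price taker requires P·MP_H = w: 7·15·H^(-1/4) = 21.
So H^(-1/4) = 0.2, which gives H = 625.

H* = 625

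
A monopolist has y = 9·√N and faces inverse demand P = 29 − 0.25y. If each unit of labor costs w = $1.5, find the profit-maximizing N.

Marginal revenue from the inverse demand is MR = 29 − 0.5y.
The marginal product is MP_N = 4.5·N^(-1/2).
A monopolist hires until marginal revenue product equals the wage: MR·MP_N = w.
At N, y = 9·√N. Substituting and solving: (29 − 4.5·√N)·4.5·N^(-1/2) = 1.5 gives N = 36.

N* = 36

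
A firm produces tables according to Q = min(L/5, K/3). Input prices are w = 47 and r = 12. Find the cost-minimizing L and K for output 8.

With a fixed-proportions technology, the cost-minimizing bundle uses no slack in either input: L/5 = K/3 = Q.
So L = 5·8 = 40 and K = 3·8 = 24.

L* = 40, K* = 24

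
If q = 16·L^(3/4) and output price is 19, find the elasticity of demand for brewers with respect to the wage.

MP_L = (3/4)·16·L^(-1/4), so P·MP_L = w gives 228·L^(-1/4) = w.
Solving, L(w) = (228/w)^(4). This is a constant-elasticity form: L ∝ w^(−4), so ε = −4.

ε = -4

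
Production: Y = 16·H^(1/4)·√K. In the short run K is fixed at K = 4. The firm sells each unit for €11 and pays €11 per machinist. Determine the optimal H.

H* = 16

With K = 4, MP_H = (1/4)·16·H^(-3/4)·4^(1/2) = 8·H^(-3/4).
Profit maximization for a price taker requires P·MP_H = w: 11·8·H^(-3/4) = 11.
So H^(-3/4) = 0.125, which gives H = 16.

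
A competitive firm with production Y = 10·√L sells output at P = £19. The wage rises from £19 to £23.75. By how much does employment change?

From P·MP_L = w with MP_L = 5·L^(-1/2), the labor demand is L(w) = (95/w)^(2).
At w = 19: L = 25. At w = 23.75: L = 16.
ΔL = 16 − 25 = -9.

ΔL = -9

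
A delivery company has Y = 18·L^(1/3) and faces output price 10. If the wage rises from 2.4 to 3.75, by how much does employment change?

ΔL = -61

From P·MP_L = w with MP_L = 6·L^(-2/3), the labor demand is L(w) = (60/w)^(3/2).
At w = 2.4: L = 125. At w = 3.75: L = 64.
ΔL = 64 − 125 = -61.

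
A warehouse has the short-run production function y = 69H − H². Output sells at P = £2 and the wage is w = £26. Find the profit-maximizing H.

The marginal product of H is MP_H = 69 − 2H.
A price-taking firm hires until the value of the marginal product equals the wage: P·MP_H = w, so 2·(69 − 2H) = 26.
Then 69 − 2H = 13, giving H = 28.

H* = 28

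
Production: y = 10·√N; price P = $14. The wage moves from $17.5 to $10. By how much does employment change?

From P·MP_N = w with MP_N = 5·N^(-1/2), the labor demand is N(w) = (70/w)^(2).
At w = 17.5: N = 16. At w = 10: N = 49.
ΔN = 49 − 16 = 33.

ΔN = 33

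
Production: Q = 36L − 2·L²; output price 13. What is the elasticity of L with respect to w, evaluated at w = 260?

ε = -1.25

From P·MP_L = w with MP_L = 36 − 4L, labor demand is L(w) = (36 − w/13)/4.
dL/dw = −1/(52) = -1/52.
At w = 260, L = 4, so ε = (dL/dw)·(w/L) = (-1/52)·(260/4) = -1.25.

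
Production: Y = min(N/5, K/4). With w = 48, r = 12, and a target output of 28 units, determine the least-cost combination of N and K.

N* = 140, K* = 112

With a fixed-proportions technology, the cost-minimizing bundle uses no slack in either input: N/5 = K/4 = Y.
So N = 5·28 = 140 and K = 4·28 = 112.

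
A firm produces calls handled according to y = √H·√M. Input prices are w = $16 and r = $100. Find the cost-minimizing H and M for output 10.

Cost minimization requires the marginal rate of technical substitution to equal the input-price ratio: MP_H/MP_M = w/r.
Here MP_H/MP_M = (1/2)·(M/H)/(1/2) = (M/H). Setting this equal to 16/100 = 0.16 gives M = 0.16H.
Substituting into y = 10: H^(1/2)·(0.16H)^(1/2) = 10.
Solving, H = 25 and M = 4.

H* = 25, M* = 4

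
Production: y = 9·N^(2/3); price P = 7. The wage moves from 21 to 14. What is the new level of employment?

N* = 27

From P·MP_N = w with MP_N = 6·N^(-1/3), the labor demand is N(w) = (42/w)^(3).
At w = 21: N = 8. At w = 14: N = 27.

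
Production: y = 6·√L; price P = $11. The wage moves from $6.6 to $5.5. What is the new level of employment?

L* = 36

From P·MP_L = w with MP_L = 3·L^(-1/2), the labor demand is L(w) = (33/w)^(2).
At w = 6.6: L = 25. At w = 5.5: L = 36.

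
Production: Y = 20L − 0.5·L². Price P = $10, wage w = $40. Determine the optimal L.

The marginal product of L is MP_L = 20 − L.
A price-taking firm hires until the value of the marginal product equals the wage: P·MP_L = w, so 10·(20 − L) = 40.
Then 20 − L = 4, giving L = 16.

L* = 16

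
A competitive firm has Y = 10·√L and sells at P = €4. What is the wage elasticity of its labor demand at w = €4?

MP_L = (1/2)·10·L^(-1/2), so P·MP_L = w gives 20·L^(-1/2) = w.
Solving, L(w) = (20/w)^(2). This is a constant-elasticity form: L ∝ w^(−2), so ε = −2.

ε = -2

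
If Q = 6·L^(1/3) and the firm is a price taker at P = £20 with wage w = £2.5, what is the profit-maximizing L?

MP_L = (1/3)·6·L^(-2/3) = 2·L^(-2/3).
Profit maximization for a price taker requires P·MP_L = w: 20·2·L^(-2/3) = 2.5.
So L^(-2/3) = 0.0625, which gives L = 64.

L* = 64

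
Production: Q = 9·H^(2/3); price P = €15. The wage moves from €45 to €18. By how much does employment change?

ΔH = 117

From P·MP_H = w with MP_H = 6·H^(-1/3), the labor demand is H(w) = (90/w)^(3).
At w = 45: H = 8. At w = 18: H = 125.
ΔH = 125 − 8 = 117.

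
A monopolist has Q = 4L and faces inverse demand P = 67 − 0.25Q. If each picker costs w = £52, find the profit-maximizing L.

L* = 27

Marginal revenue from the inverse demand is MR = 67 − 0.5Q.
The marginal product is MP_L = 4.
A monopolist hires until marginal revenue product equals the wage: MR·MP_L = w.
(67 − 2L)·4 = 52, so L = 27.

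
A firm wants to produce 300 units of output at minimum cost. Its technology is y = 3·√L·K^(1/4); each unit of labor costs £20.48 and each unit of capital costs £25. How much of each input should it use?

L* = 625, K* = 256

Cost minimization requires the marginal rate of technical substitution to equal the input-price ratio: MP_L/MP_K = w/r.
Here MP_L/MP_K = (1/2)·(K/L)/(1/4) = 2·(K/L). Setting this equal to 20.48/25 = 0.8192 gives K = 0.4096L.
Substituting into y = 300: 3·L^(1/2)·(0.4096L)^(1/4) = 300.
Solving, L = 625 and K = 256.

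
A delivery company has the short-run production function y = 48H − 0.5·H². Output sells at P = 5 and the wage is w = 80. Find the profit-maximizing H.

H* = 32

The marginal product of H is MP_H = 48 − H.
A price-taking firm hires until the value of the marginal product equals the wage: P·MP_H = w, so 5·(48 − H) = 80.
Then 48 − H = 16, giving H = 32.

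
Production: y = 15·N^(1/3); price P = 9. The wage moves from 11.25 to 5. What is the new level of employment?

From P·MP_N = w with MP_N = 5·N^(-2/3), the labor demand is N(w) = (45/w)^(3/2).
At w = 11.25: N = 8. At w = 5: N = 27.

N* = 27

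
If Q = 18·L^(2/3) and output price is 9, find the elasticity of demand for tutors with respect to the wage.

ε = -3

MP_L = (2/3)·18·L^(-1/3), so P·MP_L = w gives 108·L^(-1/3) = w.
Solving, L(w) = (108/w)^(3). This is a constant-elasticity form: L ∝ w^(−3), so ε = −3.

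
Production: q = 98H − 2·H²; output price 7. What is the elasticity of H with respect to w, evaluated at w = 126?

ε = -0.225

From P·MP_H = w with MP_H = 98 − 4H, labor demand is H(w) = (98 − w/7)/4.
dH/dw = −1/(28) = -1/28.
At w = 126, H = 20, so ε = (dH/dw)·(w/H) = (-1/28)·(126/20) = -0.225.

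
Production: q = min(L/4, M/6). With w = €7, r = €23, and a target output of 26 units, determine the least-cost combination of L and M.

L* = 104, M* = 156

With a fixed-proportions technology, the cost-minimizing bundle uses no slack in either input: L/4 = M/6 = q.
So L = 4·26 = 104 and M = 6·26 = 156.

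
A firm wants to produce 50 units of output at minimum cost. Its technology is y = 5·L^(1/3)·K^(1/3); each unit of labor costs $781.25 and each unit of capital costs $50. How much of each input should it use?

L* = 8, K* = 125

Cost minimization requires the marginal rate of technical substitution to equal the input-price ratio: MP_L/MP_K = w/r.
Here MP_L/MP_K = (1/3)·(K/L)/(1/3) = (K/L). Setting this equal to 781.25/50 = 15.625 gives K = 15.625L.
Substituting into y = 50: 5·L^(1/3)·(15.625L)^(1/3) = 50.
Solving, L = 8 and K = 125.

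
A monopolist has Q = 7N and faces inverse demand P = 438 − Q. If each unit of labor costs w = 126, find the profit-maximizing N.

N* = 30

Marginal revenue from the inverse demand is MR = 438 − 2Q.
The marginal product is MP_N = 7.
A monopolist hires until marginal revenue product equals the wage: MR·MP_N = w.
(438 − 14N)·7 = 126, so N = 30.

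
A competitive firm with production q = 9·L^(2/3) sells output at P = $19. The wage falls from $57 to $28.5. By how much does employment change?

ΔL = 56

From P·MP_L = w with MP_L = 6·L^(-1/3), the labor demand is L(w) = (114/w)^(3).
At w = 57: L = 8. At w = 28.5: L = 64.
ΔL = 64 − 8 = 56.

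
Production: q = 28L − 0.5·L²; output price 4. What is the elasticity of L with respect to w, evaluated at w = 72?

From P·MP_L = w with MP_L = 28 − L, labor demand is L(w) = 28 − w/4.
dL/dw = −1/(4) = -0.25.
At w = 72, L = 10, so ε = (dL/dw)·(w/L) = (-0.25)·(72/10) = -1.8.

ε = -1.8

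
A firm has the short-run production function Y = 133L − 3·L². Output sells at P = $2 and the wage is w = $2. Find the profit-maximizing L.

L* = 22

The marginal product of L is MP_L = 133 − 6L.
A price-taking firm hires until the value of the marginal product equals the wage: P·MP_L = w, so 2·(133 − 6L) = 2.
Then 133 − 6L = 1, giving L = 22.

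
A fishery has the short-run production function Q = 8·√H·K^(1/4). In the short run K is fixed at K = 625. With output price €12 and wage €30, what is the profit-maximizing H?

With K = 625, MP_H = (1/2)·8·H^(-1/2)·625^(1/4) = 20·H^(-1/2).
Profit maximization for a price taker requires P·MP_H = w: 12·20·H^(-1/2) = 30.
So H^(-1/2) = 0.125, which gives H = 64.

H* = 64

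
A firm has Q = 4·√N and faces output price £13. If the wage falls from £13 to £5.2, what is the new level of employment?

N* = 25

From P·MP_N = w with MP_N = 2·N^(-1/2), the labor demand is N(w) = (26/w)^(2).
At w = 13: N = 4. At w = 5.2: N = 25.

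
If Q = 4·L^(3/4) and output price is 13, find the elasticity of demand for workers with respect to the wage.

ε = -4

MP_L = (3/4)·4·L^(-1/4), so P·MP_L = w gives 39·L^(-1/4) = w.
Solving, L(w) = (39/w)^(4). This is a constant-elasticity form: L ∝ w^(−4), so ε = −4.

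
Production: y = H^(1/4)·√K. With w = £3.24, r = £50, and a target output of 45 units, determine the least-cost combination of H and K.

Cost minimization requires the marginal rate of technical substitution to equal the input-price ratio: MP_H/MP_K = w/r.
Here MP_H/MP_K = (1/4)·(K/H)/(1/2) = 0.5·(K/H). Setting this equal to 3.24/50 = 0.0648 gives K = 0.1296H.
Substituting into y = 45: H^(1/4)·(0.1296H)^(1/2) = 45.
Solving, H = 625 and K = 81.

H* = 625, K* = 81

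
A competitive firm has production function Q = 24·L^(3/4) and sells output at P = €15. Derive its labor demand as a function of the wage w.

MP_L = (3/4)·24·L^(-1/4) = 18·L^(-1/4).
Setting P·MP_L = w: 270·L^(-1/4) = w.
Solving for L: L^(-1/4) = w/270, so L = (270/w)^(4).

L(w) = (270/w)^(4)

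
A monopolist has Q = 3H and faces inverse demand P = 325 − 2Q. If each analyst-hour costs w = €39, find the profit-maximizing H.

H* = 26

Marginal revenue from the inverse demand is MR = 325 − 4Q.
The marginal product is MP_H = 3.
A monopolist hires until marginal revenue product equals the wage: MR·MP_H = w.
(325 − 12H)·3 = 39, so H = 26.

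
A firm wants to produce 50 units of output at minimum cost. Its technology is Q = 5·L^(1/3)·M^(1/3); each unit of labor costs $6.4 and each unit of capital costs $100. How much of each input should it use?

L* = 125, M* = 8

Cost minimization requires the marginal rate of technical substitution to equal the input-price ratio: MP_L/MP_M = w/r.
Here MP_L/MP_M = (1/3)·(M/L)/(1/3) = (M/L). Setting this equal to 6.4/100 = 0.064 gives M = 0.064L.
Substituting into Q = 50: 5·L^(1/3)·(0.064L)^(1/3) = 50.
Solving, L = 125 and M = 8.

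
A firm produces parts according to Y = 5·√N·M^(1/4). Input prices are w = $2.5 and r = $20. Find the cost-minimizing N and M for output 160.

Cost minimization requires the marginal rate of technical substitution to equal the input-price ratio: MP_N/MP_M = w/r.
Here MP_N/MP_M = (1/2)·(M/N)/(1/4) = 2·(M/N). Setting this equal to 2.5/20 = 0.125 gives M = 0.0625N.
Substituting into Y = 160: 5·N^(1/2)·(0.0625N)^(1/4) = 160.
Solving, N = 256 and M = 16.

N* = 256, M* = 16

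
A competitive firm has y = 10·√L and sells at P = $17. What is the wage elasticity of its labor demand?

ε = -2

MP_L = (1/2)·10·L^(-1/2), so P·MP_L = w gives 85·L^(-1/2) = w.
Solving, L(w) = (85/w)^(2). This is a constant-elasticity form: L ∝ w^(−2), so ε = −2.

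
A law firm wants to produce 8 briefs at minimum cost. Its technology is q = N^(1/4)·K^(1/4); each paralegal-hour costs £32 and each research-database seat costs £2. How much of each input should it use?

Cost minimization requires the marginal rate of technical substitution to equal the input-price ratio: MP_N/MP_K = w/r.
Here MP_N/MP_K = (1/4)·(K/N)/(1/4) = (K/N). Setting this equal to 32/2 = 16 gives K = 16N.
Substituting into q = 8: N^(1/4)·(16N)^(1/4) = 8.
Solving, N = 16 and K = 256.

N* = 16, K* = 256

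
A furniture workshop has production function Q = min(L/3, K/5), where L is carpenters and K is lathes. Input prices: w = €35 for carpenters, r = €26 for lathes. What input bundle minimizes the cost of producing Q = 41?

With a fixed-proportions technology, the cost-minimizing bundle uses no slack in either input: L/3 = K/5 = Q.
So L = 3·41 = 123 and K = 5·41 = 205.

L* = 123, K* = 205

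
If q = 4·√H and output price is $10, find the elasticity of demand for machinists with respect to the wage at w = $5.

MP_H = (1/2)·4·H^(-1/2), so P·MP_H = w gives 20·H^(-1/2) = w.
Solving, H(w) = (20/w)^(2). This is a constant-elasticity form: H ∝ w^(−2), so ε = −2.

ε = -2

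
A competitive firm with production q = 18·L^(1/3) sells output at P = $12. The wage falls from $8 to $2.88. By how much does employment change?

ΔL = 98

From P·MP_L = w with MP_L = 6·L^(-2/3), the labor demand is L(w) = (72/w)^(3/2).
At w = 8: L = 27. At w = 2.88: L = 125.
ΔL = 125 − 27 = 98.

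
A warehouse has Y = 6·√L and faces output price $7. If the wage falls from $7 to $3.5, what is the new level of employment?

L* = 36

From P·MP_L = w with MP_L = 3·L^(-1/2), the labor demand is L(w) = (21/w)^(2).
At w = 7: L = 9. At w = 3.5: L = 36.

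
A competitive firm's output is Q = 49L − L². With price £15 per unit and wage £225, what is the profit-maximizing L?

L* = 17

The marginal product of L is MP_L = 49 − 2L.
A price-taking firm hires until the value of the marginal product equals the wage: P·MP_L = w, so 15·(49 − 2L) = 225.
Then 49 − 2L = 15, giving L = 17.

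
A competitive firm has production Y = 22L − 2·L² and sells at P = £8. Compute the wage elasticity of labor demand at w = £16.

From P·MP_L = w with MP_L = 22 − 4L, labor demand is L(w) = (22 − w/8)/4.
dL/dw = −1/(32) = -0.03125.
At w = 16, L = 5, so ε = (dL/dw)·(w/L) = (-0.03125)·(16/5) = -0.1.

ε = -0.1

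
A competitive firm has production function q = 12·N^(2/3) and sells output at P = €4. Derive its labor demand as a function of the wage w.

MP_N = (2/3)·12·N^(-1/3) = 8·N^(-1/3).
Setting P·MP_N = w: 32·N^(-1/3) = w.
Solving for N: N^(-1/3) = w/32, so N = (32/w)^(3).

N(w) = 32768/w³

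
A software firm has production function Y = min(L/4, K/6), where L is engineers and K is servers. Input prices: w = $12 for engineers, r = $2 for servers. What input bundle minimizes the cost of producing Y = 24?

L* = 96, K* = 144

With a fixed-proportions technology, the cost-minimizing bundle uses no slack in either input: L/4 = K/6 = Y.
So L = 4·24 = 96 and K = 6·24 = 144.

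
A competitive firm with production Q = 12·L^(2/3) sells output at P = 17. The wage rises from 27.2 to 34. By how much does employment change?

ΔL = -61

From P·MP_L = w with MP_L = 8·L^(-1/3), the labor demand is L(w) = (136/w)^(3).
At w = 27.2: L = 125. At w = 34: L = 64.
ΔL = 64 − 125 = -61.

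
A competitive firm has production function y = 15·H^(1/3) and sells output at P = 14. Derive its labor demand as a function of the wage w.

H(w) = (70/w)^(3/2)

MP_H = (1/3)·15·H^(-2/3) = 5·H^(-2/3).
Setting P·MP_H = w: 70·H^(-2/3) = w.
Solving for H: H^(-2/3) = w/70, so H = (70/w)^(3/2).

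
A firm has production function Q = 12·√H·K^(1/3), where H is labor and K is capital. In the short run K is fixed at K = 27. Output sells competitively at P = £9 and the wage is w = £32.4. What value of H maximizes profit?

With K = 27, MP_H = (1/2)·12·H^(-1/2)·27^(1/3) = 18·H^(-1/2).
Profit maximization for a price taker requires P·MP_H = w: 9·18·H^(-1/2) = 32.4.
So H^(-1/2) = 0.2, which gives H = 25.

H* = 25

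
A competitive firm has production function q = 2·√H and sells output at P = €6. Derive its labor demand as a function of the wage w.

MP_H = (1/2)·2·H^(-1/2) = H^(-1/2).
Setting P·MP_H = w: 6·H^(-1/2) = w.
Solving for H: H^(-1/2) = w/6, so H = (6/w)^(2).

H(w) = 36/w²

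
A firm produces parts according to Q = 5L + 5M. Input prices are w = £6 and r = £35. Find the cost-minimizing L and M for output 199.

L* = 39.8, M* = 0

The inputs are perfect substitutes, so the firm uses whichever has the lower cost per unit of output.
Cost per unit of output via L is w/5 = 1.2; via M it is r/5 = 7. L is cheaper.
Producing Q = 199 with L alone: L = 39.8, M = 0.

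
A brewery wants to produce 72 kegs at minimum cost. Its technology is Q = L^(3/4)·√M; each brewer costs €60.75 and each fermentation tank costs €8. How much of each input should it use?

L* = 16, M* = 81

Cost minimization requires the marginal rate of technical substitution to equal the input-price ratio: MP_L/MP_M = w/r.
Here MP_L/MP_M = (3/4)·(M/L)/(1/2) = 1.5·(M/L). Setting this equal to 60.75/8 = 7.59375 gives M = 5.0625L.
Substituting into Q = 72: L^(3/4)·(5.0625L)^(1/2) = 72.
Solving, L = 16 and M = 81.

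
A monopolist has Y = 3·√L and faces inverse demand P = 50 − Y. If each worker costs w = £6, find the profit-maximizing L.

L* = 25

Marginal revenue from the inverse demand is MR = 50 − 2Y.
The marginal product is MP_L = 1.5·L^(-1/2).
A monopolist hires until marginal revenue product equals the wage: MR·MP_L = w.
At L, Y = 3·√L. Substituting and solving: (50 − 6·√L)·1.5·L^(-1/2) = 6 gives L = 25.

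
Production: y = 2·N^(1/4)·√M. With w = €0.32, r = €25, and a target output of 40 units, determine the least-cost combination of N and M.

Cost minimization requires the marginal rate of technical substitution to equal the input-price ratio: MP_N/MP_M = w/r.
Here MP_N/MP_M = (1/4)·(M/N)/(1/2) = 0.5·(M/N). Setting this equal to 0.32/25 = 0.0128 gives M = 0.0256N.
Substituting into y = 40: 2·N^(1/4)·(0.0256N)^(1/2) = 40.
Solving, N = 625 and M = 16.

N* = 625, M* = 16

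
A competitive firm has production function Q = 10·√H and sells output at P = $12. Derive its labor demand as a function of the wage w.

MP_H = (1/2)·10·H^(-1/2) = 5·H^(-1/2).
Setting P·MP_H = w: 60·H^(-1/2) = w.
Solving for H: H^(-1/2) = w/60, so H = (60/w)^(2).

H(w) = 3600/w²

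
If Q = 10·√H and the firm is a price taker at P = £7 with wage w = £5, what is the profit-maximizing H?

H* = 49

MP_H = (1/2)·10·H^(-1/2) = 5·H^(-1/2).
Profit maximization for a price taker requires P·MP_H = w: 7·5·H^(-1/2) = 5.
So H^(-1/2) = 1/7, which gives H = 49.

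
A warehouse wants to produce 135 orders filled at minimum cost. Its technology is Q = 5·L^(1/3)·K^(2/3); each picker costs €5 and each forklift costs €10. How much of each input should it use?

Cost minimization requires the marginal rate of technical substitution to equal the input-price ratio: MP_L/MP_K = w/r.
Here MP_L/MP_K = (1/3)·(K/L)/(2/3) = 0.5·(K/L). Setting this equal to 5/10 = 0.5 gives K = L.
Substituting into Q = 135: 5·L^(1/3)·(L)^(2/3) = 135.
Solving, L = 27 and K = 27.

L* = 27, K* = 27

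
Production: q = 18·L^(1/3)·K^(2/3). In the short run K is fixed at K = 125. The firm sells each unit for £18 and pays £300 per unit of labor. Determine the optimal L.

L* = 27

With K = 125, MP_L = (1/3)·18·L^(-2/3)·125^(2/3) = 150·L^(-2/3).
Profit maximization for a price taker requires P·MP_L = w: 18·150·L^(-2/3) = 300.
So L^(-2/3) = 1/9, which gives L = 27.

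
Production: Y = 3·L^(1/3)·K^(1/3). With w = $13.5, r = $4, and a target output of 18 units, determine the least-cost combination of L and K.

L* = 8, K* = 27

Cost minimization requires the marginal rate of technical substitution to equal the input-price ratio: MP_L/MP_K = w/r.
Here MP_L/MP_K = (1/3)·(K/L)/(1/3) = (K/L). Setting this equal to 13.5/4 = 3.375 gives K = 3.375L.
Substituting into Y = 18: 3·L^(1/3)·(3.375L)^(1/3) = 18.
Solving, L = 8 and K = 27.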